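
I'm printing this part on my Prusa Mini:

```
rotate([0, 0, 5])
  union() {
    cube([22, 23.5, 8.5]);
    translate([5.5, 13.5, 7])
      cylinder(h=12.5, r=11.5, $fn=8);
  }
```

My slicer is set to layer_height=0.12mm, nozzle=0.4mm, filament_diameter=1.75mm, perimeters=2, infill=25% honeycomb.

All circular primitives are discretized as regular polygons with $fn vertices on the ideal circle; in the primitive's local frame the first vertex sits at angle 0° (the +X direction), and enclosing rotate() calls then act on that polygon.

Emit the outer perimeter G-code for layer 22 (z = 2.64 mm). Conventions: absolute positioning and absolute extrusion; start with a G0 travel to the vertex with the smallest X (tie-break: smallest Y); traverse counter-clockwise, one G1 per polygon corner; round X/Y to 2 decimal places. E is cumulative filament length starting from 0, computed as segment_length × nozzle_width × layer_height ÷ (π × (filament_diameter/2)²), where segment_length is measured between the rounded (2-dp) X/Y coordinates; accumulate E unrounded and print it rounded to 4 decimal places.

G0 X-2.05 Y23.41 Z2.64
G1 X0.00 Y0.00 E0.4690
G1 X21.92 Y1.92 E0.9081
G1 X19.87 Y25.33 E1.3770
G1 X-2.05 Y23.41 E1.8161

At z = 2.64 mm: the 22×23.5 cube contributes its full rectangle; the cylinder at (5.5, 13.5) is absent (z outside [7, 19.5]); Taking the union: only the 22×23.5 cube is present, so the union is just that shape — 1 connected region; (rotated 5° about Z; rotation is an isometry so areas/perimeters/island counts are preserved). The outline is a single polygon with 4 vertices. Extrusion per mm of travel: 0.4 × 0.12 / (π × 0.875²) = 0.019956. Accumulating E over each segment gives final E = 1.8161.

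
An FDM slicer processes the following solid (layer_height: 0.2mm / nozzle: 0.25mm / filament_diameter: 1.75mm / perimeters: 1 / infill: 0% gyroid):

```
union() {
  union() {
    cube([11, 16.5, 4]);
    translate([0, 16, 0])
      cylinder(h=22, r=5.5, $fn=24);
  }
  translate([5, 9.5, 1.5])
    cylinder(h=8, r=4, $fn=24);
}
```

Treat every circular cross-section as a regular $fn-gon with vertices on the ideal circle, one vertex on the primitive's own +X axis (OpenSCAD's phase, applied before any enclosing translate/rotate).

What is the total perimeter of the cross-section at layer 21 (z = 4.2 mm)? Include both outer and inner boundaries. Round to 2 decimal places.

At z = 4.2 mm: the cube is absent (z outside [0, 4]); the cylinder at (0, 16): section is a regular 24-gon, circumradius r=5.5 (perimeter = 2·24·5.500·sin(180°/24) = 34.46 mm); Combining (union): only the r=5.5 cylinder at (0, 16) is present, so the union is just that shape — boundary = 34.46 mm; the cylinder at (5, 9.5): section is a regular 24-gon, circumradius r=4 (perimeter = 2·24·4.000·sin(180°/24) = 25.06 mm); Merging all regions: the regions partially overlap (shared area 3.89 mm²), so the edge portions inside another operand are dropped and the merged outline is re-measured after clipping — boundary = 49.77 mm. Overall, the cross-section is a single solid region. Total boundary length (outer) = 49.77 mm.

49.77 mm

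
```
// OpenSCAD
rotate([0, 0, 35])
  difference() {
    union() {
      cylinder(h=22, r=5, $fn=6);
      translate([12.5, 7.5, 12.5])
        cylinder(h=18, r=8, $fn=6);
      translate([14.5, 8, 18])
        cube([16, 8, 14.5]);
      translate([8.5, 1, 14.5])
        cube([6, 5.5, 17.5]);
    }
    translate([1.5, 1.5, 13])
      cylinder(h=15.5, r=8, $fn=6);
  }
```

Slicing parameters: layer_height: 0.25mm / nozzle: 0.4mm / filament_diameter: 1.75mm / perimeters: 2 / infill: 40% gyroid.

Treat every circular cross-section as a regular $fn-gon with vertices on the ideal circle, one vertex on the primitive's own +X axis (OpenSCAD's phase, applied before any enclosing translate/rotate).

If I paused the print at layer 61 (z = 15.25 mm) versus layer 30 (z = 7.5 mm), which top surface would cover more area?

layer 61 (z = 15.25 mm)

Layer 61 (z = 15.25): the cylinder: section is a regular 6-gon, circumradius r=5 (area = (6/2)·5.000²·sin(360°/6) = 64.95 mm²); the cylinder at (12.5, 7.5): section is a regular 6-gon, circumradius r=8 (area = (6/2)·8.000²·sin(360°/6) = 166.28 mm²); the cube at (14.5, 8) is not intersected at this z (z outside [18, 32.5]); the 6×5.5 cube at (8.5, 1) contributes its full rectangle (area 33.00 mm²); Taking the union: the regions partially overlap — summed areas 264.23 mm² minus the doubly-counted overlap 33.00 mm² gives 231.23 mm² — area = 231.23 mm²; the r=8 cylinder at (1.5, 1.5) gives a regular 6-gon of circumradius 8 (constant along its height) (area = (6/2)·8.000²·sin(360°/6) = 166.28 mm²); Taking the first minus the rest: starting from that combined region (231.23 mm²), the r=8 cylinder at (1.5, 1.5) partially overlaps it — only the 76.02 mm² overlap (of its 166.28 mm²) is removed, clipping the outline — area = 155.21 mm²; (whole slice rotated 35° about Z — lengths, areas and connectivity unchanged). So its area = 155.21 mm². Layer 30 (z = 7.5): the r=5 cylinder gives a regular 6-gon of circumradius 5 (constant along its height) (area = (6/2)·5.000²·sin(360°/6) = 64.95 mm²); the cylinder at (12.5, 7.5) does not reach this height (z outside [12.5, 30.5]); the cube at (14.5, 8) is absent (z outside [18, 32.5]); the cube at (8.5, 1) is absent (z outside [14.5, 32]); Combining (union): only the r=5 cylinder is present, so the union is just that shape — area = 64.95 mm²; the cylinder at (1.5, 1.5) is absent (z outside [13, 28.5]); After the difference (first − rest): none of the subtracted shapes is present at this height, so that combined region is unchanged — area = 64.95 mm²; (whole slice rotated 35° about Z — lengths, areas and connectivity unchanged). So its area = 64.95 mm². Layer 61 is larger (155.21 vs 64.95 mm²).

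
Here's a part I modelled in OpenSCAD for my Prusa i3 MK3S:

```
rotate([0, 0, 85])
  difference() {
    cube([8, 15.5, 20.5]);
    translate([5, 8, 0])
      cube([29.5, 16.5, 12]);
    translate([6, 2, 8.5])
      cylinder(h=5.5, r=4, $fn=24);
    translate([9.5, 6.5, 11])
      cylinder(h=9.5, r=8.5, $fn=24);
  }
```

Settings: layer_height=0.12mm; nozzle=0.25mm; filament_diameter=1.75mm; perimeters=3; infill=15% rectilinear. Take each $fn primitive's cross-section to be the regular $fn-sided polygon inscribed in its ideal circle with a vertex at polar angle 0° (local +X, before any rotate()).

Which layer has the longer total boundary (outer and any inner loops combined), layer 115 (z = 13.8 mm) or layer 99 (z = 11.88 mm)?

layer 115 (z = 13.8 mm)

Layer 115 (z = 13.8): the 8×15.5 cube contributes its full rectangle (perimeter 47.00 mm); the cube at (5, 8) is not intersected at this z (z outside [0, 12]); the r=4 cylinder at (6, 2) gives a regular 24-gon of circumradius 4 (constant along its height) (perimeter = 2·24·4.000·sin(180°/24) = 25.06 mm); the r=8.5 cylinder at (9.5, 6.5) gives a regular 24-gon of circumradius 8.5 (constant along its height) (perimeter = 2·24·8.500·sin(180°/24) = 53.25 mm); Taking the first minus the rest: starting from the 8×15.5 cube, the r=4 cylinder at (6, 2) partially overlaps it — only the 31.63 mm² overlap (of its 49.69 mm²) is removed, clipping the outline; the r=8.5 cylinder at (9.5, 6.5) partially overlaps it — only the 52.94 mm² overlap (of its 224.40 mm²) is removed, clipping the outline — boundary = 45.30 mm; (rotated 85° about Z; rotation is an isometry so areas/perimeters/island counts are preserved). So its perimeter = 45.30 mm. Layer 99 (z = 11.88): the cube is present — its section is the full 8×15.5 rectangle (perimeter 47.00 mm); the cube at (5, 8) (footprint 29.5×16.5) is included at this height (perimeter 92.00 mm); the r=4 cylinder at (6, 2) gives a regular 24-gon of circumradius 4 (constant along its height) (perimeter = 2·24·4.000·sin(180°/24) = 25.06 mm); the cylinder at (9.5, 6.5): section is a regular 24-gon, circumradius r=8.5 (perimeter = 2·24·8.500·sin(180°/24) = 53.25 mm); Subtracting the remaining from the first: starting from the 8×15.5 cube, the 29.5×16.5 cube at (5, 8) partially overlaps it — only the 22.50 mm² overlap (of its 486.75 mm²) is removed, clipping the outline; the r=4 cylinder at (6, 2) partially overlaps it — only the 31.63 mm² overlap (of its 49.69 mm²) is removed, clipping the outline; the r=8.5 cylinder at (9.5, 6.5) partially overlaps it — only the 33.89 mm² overlap (of its 224.40 mm²) is removed, clipping the outline — boundary = 40.19 mm; (rotated 85° about Z; rotation is an isometry so areas/perimeters/island counts are preserved). So its perimeter = 40.19 mm. Layer 115 is larger (45.30 vs 40.19 mm).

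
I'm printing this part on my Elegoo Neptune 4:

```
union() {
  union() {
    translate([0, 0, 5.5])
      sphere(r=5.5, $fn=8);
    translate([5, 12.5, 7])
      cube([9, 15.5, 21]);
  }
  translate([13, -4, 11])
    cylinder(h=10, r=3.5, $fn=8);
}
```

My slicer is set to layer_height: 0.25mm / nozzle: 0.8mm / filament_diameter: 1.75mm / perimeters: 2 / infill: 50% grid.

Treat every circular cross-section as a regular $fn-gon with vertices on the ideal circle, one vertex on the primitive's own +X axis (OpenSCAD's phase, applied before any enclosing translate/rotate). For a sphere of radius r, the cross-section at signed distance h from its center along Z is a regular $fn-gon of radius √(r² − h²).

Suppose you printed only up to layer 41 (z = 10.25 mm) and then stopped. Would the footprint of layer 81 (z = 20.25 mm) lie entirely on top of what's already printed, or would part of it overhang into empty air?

part overhangs

Compare the two slices. At z = 10.25: the sphere: section is a regular 8-gon, circumradius = √(r²−h²) = √(5.5²−4.75²) = 2.773 (area = (8/2)·2.773²·sin(360°/8) = 21.74 mm²); the cube at (5, 12.5) is present — its section is the full 9×15.5 rectangle (area 139.50 mm²); Taking the union: the 2 present regions are separate (no shared area or edge), so areas and boundary lengths simply add and each stays a separate island — area = 161.24 mm²; the cylinder at (13, -4) does not reach this height (z outside [11, 21]); Merging all regions: only the result so far is present, so the union is just that shape — area = 161.24 mm². At z = 20.25: the sphere is not intersected at this z (|z−center|=14.750 > r=5.5); the cube at (5, 12.5) is present — its section is the full 9×15.5 rectangle (area 139.50 mm²); Taking the union: only the 9×15.5 cube at (5, 12.5) is present, so the union is just that shape — area = 139.50 mm²; the r=3.5 cylinder at (13, -4) contributes a regular 8-gon of circumradius 3.5 (area = (8/2)·3.500²·sin(360°/8) = 34.65 mm²); Taking the union: the 2 present regions are separate (no shared area or edge), so areas and boundary lengths simply add and each stays a separate island — area = 174.15 mm². Checking containment: at z = 20.25 the cross-section extends beyond the z = 10.25 cross-section by about 34.65 mm².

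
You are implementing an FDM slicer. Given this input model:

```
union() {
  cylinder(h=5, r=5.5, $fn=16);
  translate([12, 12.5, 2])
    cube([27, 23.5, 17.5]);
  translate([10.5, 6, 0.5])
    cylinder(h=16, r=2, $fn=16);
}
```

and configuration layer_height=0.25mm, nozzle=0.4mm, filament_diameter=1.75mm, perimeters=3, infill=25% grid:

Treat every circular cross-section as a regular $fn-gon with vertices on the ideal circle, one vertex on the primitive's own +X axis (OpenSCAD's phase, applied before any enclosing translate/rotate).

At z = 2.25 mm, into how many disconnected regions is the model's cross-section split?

3

At z = 2.25 mm: the r=5.5 cylinder contributes a regular 16-gon of circumradius 5.5; the cube at (12, 12.5) (footprint 27×23.5) is included at this height; the cylinder at (10.5, 6): section is a regular 16-gon, circumradius r=2; Combining (union): the 3 present regions are separate (no shared area or edge), so areas and boundary lengths simply add and each stays a separate island — 3 connected regions. The result has 3 disconnected regions.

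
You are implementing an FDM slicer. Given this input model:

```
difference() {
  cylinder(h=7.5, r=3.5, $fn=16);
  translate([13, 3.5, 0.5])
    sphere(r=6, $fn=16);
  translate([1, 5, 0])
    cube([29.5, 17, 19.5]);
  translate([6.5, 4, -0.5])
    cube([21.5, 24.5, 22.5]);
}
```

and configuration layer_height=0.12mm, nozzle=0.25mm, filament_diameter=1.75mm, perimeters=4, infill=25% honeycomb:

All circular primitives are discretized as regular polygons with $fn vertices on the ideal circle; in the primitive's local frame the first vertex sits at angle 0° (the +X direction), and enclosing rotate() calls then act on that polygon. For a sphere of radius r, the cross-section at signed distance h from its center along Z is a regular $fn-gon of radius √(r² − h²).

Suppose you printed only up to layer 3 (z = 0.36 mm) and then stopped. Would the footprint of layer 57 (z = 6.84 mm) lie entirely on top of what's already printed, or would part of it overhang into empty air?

Compare the two slices. At z = 0.36: the cylinder: section is a regular 16-gon, circumradius r=3.5 (area = (16/2)·3.500²·sin(360°/16) = 37.50 mm²); the r=6 sphere at (13, 3.5) contributes a regular 16-gon of circumradius √(6²−0.14²) = 5.998 (area = (16/2)·5.998²·sin(360°/16) = 110.15 mm²); the cube at (1, 5) is present — its section is the full 29.5×17 rectangle (area 501.50 mm²); the cube at (6.5, 4) (footprint 21.5×24.5) is included at this height (area 526.75 mm²); After the difference (first − rest): starting from the r=3.5 cylinder (37.50 mm²), the r=6 sphere at (13, 3.5) misses the remaining region (no effect); the 29.5×17 cube at (1, 5) misses the remaining region (no effect); the 21.5×24.5 cube at (6.5, 4) misses the remaining region (no effect) — area = 37.50 mm². At z = 6.84: the r=3.5 cylinder contributes a regular 16-gon of circumradius 3.5 (area = (16/2)·3.500²·sin(360°/16) = 37.50 mm²); the sphere at (13, 3.5) is not intersected at this z (|z−center|=6.340 > r=6); the cube at (1, 5) (footprint 29.5×17) is included at this height (area 501.50 mm²); the cube at (6.5, 4) is present — its section is the full 21.5×24.5 rectangle (area 526.75 mm²); Subtracting the remaining from the first: starting from the r=3.5 cylinder (37.50 mm²), the 29.5×17 cube at (1, 5) misses the remaining region (no effect); the 21.5×24.5 cube at (6.5, 4) misses the remaining region (no effect) — area = 37.50 mm². Checking containment: the cross-section at z = 6.84 is a subset of the cross-section at z = 0.36.

entirely on top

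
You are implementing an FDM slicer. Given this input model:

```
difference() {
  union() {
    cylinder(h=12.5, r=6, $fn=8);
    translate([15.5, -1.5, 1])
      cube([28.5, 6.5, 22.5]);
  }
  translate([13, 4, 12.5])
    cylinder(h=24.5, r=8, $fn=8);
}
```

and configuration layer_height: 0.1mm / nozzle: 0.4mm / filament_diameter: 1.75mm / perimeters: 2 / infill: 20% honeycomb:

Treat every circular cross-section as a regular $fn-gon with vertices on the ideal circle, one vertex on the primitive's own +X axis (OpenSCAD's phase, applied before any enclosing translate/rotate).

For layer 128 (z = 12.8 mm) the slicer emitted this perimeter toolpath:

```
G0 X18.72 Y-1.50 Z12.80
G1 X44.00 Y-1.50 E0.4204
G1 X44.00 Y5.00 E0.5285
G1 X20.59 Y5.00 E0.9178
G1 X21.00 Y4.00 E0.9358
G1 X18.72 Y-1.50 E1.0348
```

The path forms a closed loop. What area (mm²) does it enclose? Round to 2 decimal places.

Apply the shoelace formula to the sequence of (X, Y) vertices; enclosed area = 155.98 mm².

155.98 mm²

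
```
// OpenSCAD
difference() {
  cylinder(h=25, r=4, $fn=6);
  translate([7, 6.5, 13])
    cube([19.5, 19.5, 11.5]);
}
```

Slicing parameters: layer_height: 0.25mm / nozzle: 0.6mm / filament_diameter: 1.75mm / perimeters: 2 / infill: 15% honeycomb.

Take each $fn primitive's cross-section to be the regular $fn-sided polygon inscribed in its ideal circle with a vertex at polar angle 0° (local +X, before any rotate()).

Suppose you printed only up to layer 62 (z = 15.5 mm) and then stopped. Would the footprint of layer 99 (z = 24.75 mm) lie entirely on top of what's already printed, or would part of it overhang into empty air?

entirely on top

Compare the two slices. At z = 15.5: the cylinder: section is a regular 6-gon, circumradius r=4 (area = (6/2)·4.000²·sin(360°/6) = 41.57 mm²); the 19.5×19.5 cube at (7, 6.5) contributes its full rectangle (area 380.25 mm²); Taking the first minus the rest: starting from the r=4 cylinder (41.57 mm²), the 19.5×19.5 cube at (7, 6.5) misses the remaining region (no effect) — area = 41.57 mm². At z = 24.75: the r=4 cylinder gives a regular 6-gon of circumradius 4 (constant along its height) (area = (6/2)·4.000²·sin(360°/6) = 41.57 mm²); the cube at (7, 6.5) is absent (z outside [13, 24.5]); Subtracting the remaining from the first: none of the subtracted shapes is present at this height, so the r=4 cylinder is unchanged — area = 41.57 mm². Checking containment: the cross-section at z = 24.75 is a subset of the cross-section at z = 15.5.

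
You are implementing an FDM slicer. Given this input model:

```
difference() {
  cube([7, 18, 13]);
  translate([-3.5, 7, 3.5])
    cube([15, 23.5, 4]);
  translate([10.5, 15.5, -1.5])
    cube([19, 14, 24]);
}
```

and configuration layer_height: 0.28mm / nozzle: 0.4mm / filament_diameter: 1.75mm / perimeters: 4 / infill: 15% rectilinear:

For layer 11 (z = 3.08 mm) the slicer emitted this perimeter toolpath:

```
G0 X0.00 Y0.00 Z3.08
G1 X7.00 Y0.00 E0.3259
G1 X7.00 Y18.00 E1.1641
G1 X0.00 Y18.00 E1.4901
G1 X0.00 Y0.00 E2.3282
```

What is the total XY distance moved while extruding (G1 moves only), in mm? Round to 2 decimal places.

Sum the Euclidean lengths of each G1 segment: total = 50.00 mm.

50.00 mm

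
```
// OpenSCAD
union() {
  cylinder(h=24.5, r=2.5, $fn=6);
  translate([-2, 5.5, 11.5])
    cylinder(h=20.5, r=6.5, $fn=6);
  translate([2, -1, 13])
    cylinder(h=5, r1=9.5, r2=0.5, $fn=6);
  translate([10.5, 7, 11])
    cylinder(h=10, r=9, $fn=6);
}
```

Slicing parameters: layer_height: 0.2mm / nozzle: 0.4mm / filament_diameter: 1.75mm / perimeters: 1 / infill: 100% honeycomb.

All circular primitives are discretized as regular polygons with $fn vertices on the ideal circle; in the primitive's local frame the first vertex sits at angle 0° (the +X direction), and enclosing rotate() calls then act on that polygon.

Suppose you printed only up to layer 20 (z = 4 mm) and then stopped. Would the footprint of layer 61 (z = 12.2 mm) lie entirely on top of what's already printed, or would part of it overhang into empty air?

Compare the two slices. At z = 4: the cylinder: section is a regular 6-gon, circumradius r=2.5 (area = (6/2)·2.500²·sin(360°/6) = 16.24 mm²); the cylinder at (-2, 5.5) does not reach this height (z outside [11.5, 32]); the cone at (2, -1) does not reach this height (z outside [13, 18]); the cylinder at (10.5, 7) is absent (z outside [11, 21]); Combining (union): only the r=2.5 cylinder is present, so the union is just that shape — area = 16.24 mm². At z = 12.2: the r=2.5 cylinder contributes a regular 6-gon of circumradius 2.5 (area = (6/2)·2.500²·sin(360°/6) = 16.24 mm²); the cylinder at (-2, 5.5): section is a regular 6-gon, circumradius r=6.5 (area = (6/2)·6.500²·sin(360°/6) = 109.77 mm²); the cone at (2, -1) is absent (z outside [13, 18]); the r=9 cylinder at (10.5, 7) contributes a regular 6-gon of circumradius 9 (area = (6/2)·9.000²·sin(360°/6) = 210.44 mm²); Combining (union): the regions partially overlap — summed areas 336.45 mm² minus the doubly-counted overlap 15.15 mm² gives 321.30 mm² — area = 321.30 mm². Checking containment: at z = 12.2 the cross-section extends beyond the z = 4 cross-section by about 305.06 mm².

part overhangs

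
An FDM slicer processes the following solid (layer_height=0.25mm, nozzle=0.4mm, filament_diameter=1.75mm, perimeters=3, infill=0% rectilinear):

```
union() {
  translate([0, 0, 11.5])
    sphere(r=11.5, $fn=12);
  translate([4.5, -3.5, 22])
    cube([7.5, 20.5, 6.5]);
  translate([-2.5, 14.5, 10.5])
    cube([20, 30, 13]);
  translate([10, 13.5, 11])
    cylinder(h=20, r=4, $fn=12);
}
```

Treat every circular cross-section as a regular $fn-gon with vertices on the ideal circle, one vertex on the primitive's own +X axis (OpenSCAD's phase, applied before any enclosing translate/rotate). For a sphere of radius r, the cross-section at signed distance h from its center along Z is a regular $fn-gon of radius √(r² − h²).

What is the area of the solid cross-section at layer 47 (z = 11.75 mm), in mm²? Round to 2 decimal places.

At z = 11.75 mm: the r=11.5 sphere contributes a regular 12-gon of circumradius √(11.5²−0.25²) = 11.497 (area = (12/2)·11.497²·sin(360°/12) = 396.56 mm²); the cube at (4.5, -3.5) does not reach this height (z outside [22, 28.5]); the 20×30 cube at (-2.5, 14.5) contributes its full rectangle (area 600.00 mm²); the r=4 cylinder at (10, 13.5) gives a regular 12-gon of circumradius 4 (constant along its height) (area = (12/2)·4.000²·sin(360°/12) = 48.00 mm²); Merging all regions: the regions partially overlap — summed areas 1044.56 mm² minus the doubly-counted overlap 16.27 mm² gives 1028.29 mm² — area = 1028.29 mm². Overall, the cross-section has 2 separate islands. Net area = 1028.29 mm².

1028.29 mm²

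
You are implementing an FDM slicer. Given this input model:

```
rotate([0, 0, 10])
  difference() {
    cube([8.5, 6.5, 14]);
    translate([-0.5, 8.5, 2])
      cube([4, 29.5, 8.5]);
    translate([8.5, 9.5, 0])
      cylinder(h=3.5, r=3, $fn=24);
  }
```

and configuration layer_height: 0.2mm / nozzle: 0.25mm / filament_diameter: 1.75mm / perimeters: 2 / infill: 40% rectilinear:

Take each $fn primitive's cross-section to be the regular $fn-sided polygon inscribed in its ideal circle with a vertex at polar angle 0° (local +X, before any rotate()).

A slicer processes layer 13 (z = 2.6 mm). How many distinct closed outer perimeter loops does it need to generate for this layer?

1

At z = 2.6 mm: the 8.5×6.5 cube contributes its full rectangle; the cube at (-0.5, 8.5) is present — its section is the full 4×29.5 rectangle; the cylinder at (8.5, 9.5): section is a regular 24-gon, circumradius r=3; Taking the first minus the rest: starting from the 8.5×6.5 cube, the 4×29.5 cube at (-0.5, 8.5) misses the remaining region (no effect); the r=3 cylinder at (8.5, 9.5) misses the remaining region (no effect) — 1 connected region; (whole slice rotated 10° about Z — lengths, areas and connectivity unchanged). The result has 1 disconnected region.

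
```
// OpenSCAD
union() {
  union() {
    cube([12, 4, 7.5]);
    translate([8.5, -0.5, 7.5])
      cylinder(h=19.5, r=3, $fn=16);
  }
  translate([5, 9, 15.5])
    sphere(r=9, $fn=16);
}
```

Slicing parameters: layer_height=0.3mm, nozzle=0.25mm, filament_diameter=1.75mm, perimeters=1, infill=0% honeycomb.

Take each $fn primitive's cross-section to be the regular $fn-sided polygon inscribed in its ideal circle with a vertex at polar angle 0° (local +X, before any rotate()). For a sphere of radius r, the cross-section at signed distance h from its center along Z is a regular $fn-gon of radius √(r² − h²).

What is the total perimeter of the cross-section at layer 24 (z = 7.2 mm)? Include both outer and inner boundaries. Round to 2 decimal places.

53.72 mm

At z = 7.2 mm: the 12×4 cube contributes its full rectangle (perimeter 32.00 mm); the cylinder at (8.5, -0.5) does not reach this height (z outside [7.5, 27]); Taking the union: only the 12×4 cube is present, so the union is just that shape — boundary = 32.00 mm; the sphere at (5, 9): section is a regular 16-gon, circumradius = √(r²−h²) = √(9²−8.3²) = 3.480 (perimeter = 2·16·3.480·sin(180°/16) = 21.72 mm); Combining (union): the 2 present regions are separate (no shared area or edge), so areas and boundary lengths simply add and each stays a separate island — boundary = 53.72 mm. Overall, the cross-section has 2 separate islands. Total boundary length (outer) = 53.72 mm.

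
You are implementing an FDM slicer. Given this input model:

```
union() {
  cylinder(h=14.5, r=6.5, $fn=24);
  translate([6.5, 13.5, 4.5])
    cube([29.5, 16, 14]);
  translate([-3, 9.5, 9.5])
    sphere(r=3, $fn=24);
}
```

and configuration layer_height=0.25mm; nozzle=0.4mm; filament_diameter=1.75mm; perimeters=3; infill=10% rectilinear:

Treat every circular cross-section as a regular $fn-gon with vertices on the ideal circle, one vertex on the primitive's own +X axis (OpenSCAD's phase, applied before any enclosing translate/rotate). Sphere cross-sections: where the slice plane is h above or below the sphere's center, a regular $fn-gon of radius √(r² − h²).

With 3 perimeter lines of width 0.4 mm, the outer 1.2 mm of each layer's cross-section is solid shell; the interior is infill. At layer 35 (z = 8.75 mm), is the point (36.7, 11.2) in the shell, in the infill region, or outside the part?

outside

At z = 8.75 mm: the r=6.5 cylinder gives a regular 24-gon of circumradius 6.5 (constant along its height); the cube at (6.5, 13.5) is present — its section is the full 29.5×16 rectangle; the sphere at (-3, 9.5): section is a regular 24-gon, circumradius = √(r²−h²) = √(3²−0.75²) = 2.905; Combining (union): the 3 present regions are separate (no shared area or edge), so areas and boundary lengths simply add and each stays a separate island — 3 connected regions. Overall, the cross-section has 3 separate islands. The nearest boundary edge runs (36.00, 29.50)→(36.00, 13.50); distance from the point to it = 2.40 mm. The point is not inside any of the regions above, so it lies outside the cross-section (2.40 mm from the nearest boundary).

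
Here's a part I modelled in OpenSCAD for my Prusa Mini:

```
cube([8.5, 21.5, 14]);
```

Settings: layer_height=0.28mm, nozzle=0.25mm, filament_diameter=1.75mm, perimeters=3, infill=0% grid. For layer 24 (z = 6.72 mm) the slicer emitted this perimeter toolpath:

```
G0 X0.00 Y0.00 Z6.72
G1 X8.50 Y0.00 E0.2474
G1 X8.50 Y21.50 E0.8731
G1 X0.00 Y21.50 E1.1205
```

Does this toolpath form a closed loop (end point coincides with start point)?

Start point (G0): (0.00, 0.00). End point (last G1): the path does not return to the start — open.

no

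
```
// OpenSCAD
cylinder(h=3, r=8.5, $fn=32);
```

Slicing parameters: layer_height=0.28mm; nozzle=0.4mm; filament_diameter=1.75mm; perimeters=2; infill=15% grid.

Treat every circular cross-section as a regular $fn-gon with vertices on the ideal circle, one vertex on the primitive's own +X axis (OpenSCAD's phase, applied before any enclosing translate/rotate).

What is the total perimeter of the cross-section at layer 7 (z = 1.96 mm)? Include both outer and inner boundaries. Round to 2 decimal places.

53.32 mm

At z = 1.96 mm: the cylinder: section is a regular 32-gon, circumradius r=8.5 (perimeter = 2·32·8.500·sin(180°/32) = 53.32 mm). Overall, the cross-section is a single solid region. Total boundary length (outer) = 53.32 mm.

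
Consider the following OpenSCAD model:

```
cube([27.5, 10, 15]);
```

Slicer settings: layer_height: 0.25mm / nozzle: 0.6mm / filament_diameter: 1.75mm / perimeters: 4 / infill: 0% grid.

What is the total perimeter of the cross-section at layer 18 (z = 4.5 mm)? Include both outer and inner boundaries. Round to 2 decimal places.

At z = 4.5 mm: the cube is present — its section is the full 27.5×10 rectangle (perimeter 75.00 mm). Overall, the cross-section is a single solid region. Total boundary length (outer) = 75.00 mm.

75.00 mm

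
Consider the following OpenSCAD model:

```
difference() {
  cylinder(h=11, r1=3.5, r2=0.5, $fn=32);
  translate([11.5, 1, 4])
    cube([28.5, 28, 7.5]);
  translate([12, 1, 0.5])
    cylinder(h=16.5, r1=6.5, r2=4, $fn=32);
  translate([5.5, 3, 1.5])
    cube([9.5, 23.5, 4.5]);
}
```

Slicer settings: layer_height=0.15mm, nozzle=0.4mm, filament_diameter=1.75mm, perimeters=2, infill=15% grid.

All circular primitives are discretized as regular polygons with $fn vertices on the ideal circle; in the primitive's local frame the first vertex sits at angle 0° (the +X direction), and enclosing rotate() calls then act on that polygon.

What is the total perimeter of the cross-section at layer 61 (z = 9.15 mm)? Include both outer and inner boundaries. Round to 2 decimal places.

6.30 mm

At z = 9.15 mm: the cone (r1=3.5→r2=0.5) has section circumradius 1.005 here — a regular 32-gon (perimeter = 2·32·1.005·sin(180°/32) = 6.30 mm); the cube at (11.5, 1) (footprint 28.5×28) is included at this height (perimeter 113.00 mm); the cone at (12, 1) (r1=6.5→r2=4) has section circumradius 5.189 here — a regular 32-gon (perimeter = 2·32·5.189·sin(180°/32) = 32.55 mm); the cube at (5.5, 3) is not intersected at this z (z outside [1.5, 6]); Subtracting the remaining from the first: starting from the cone, the 28.5×28 cube at (11.5, 1) misses the remaining region (no effect); the cone at (12, 1) misses the remaining region (no effect) — boundary = 6.30 mm. Overall, the cross-section is a single solid region. Total boundary length (outer) = 6.30 mm.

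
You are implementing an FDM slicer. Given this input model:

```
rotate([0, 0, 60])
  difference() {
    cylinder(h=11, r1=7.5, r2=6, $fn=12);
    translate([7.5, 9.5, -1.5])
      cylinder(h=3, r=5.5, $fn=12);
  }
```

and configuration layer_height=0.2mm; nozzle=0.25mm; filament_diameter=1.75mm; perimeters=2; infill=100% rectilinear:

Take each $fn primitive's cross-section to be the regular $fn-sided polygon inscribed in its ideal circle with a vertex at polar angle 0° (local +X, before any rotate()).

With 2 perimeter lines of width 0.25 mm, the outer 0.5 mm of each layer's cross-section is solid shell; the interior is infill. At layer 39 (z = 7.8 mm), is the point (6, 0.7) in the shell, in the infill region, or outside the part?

shell

At z = 7.8 mm: the cone: at t=0.709 of its height the radius interpolates to r₁+(r₂−r₁)t = 6.436, giving a regular 12-gon of that circumradius; the cylinder at (7.5, 9.5) is not intersected at this z (z outside [-1.5, 1.5]); Taking the first minus the rest: none of the subtracted shapes is present at this height, so the cone is unchanged — 1 connected region; (whole slice rotated 60° about Z — lengths, areas and connectivity unchanged). Overall, the cross-section is a single solid region. Undo the 60° rotation: the query point maps to (3.606, -4.846) in the un-rotated model frame. The nearest boundary edge runs (3.22, -5.57)→(5.57, -3.22); distance from the point to it = 0.24 mm. The point is inside the cross-section, 0.24 mm from the nearest boundary — within the 0.5 mm shell band (2 × 0.25).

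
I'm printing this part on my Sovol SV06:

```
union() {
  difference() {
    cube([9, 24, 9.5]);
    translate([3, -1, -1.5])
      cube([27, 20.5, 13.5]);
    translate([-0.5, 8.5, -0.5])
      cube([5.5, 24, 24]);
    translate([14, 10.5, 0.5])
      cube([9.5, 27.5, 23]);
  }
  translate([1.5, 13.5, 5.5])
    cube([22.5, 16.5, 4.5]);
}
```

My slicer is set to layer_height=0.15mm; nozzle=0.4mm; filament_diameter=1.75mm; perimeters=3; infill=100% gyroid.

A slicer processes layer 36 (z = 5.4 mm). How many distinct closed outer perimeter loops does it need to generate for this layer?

At z = 5.4 mm: the cube is present — its section is the full 9×24 rectangle; the cube at (3, -1) (footprint 27×20.5) is included at this height; the 5.5×24 cube at (-0.5, 8.5) contributes its full rectangle; the 9.5×27.5 cube at (14, 10.5) contributes its full rectangle; Subtracting the remaining from the first: starting from the 9×24 cube, the 27×20.5 cube at (3, -1) partially overlaps it — only the 117.00 mm² overlap (of its 553.50 mm²) is removed, clipping the outline; the 5.5×24 cube at (-0.5, 8.5) partially overlaps it — only the 55.50 mm² overlap (of its 132.00 mm²) is removed, clipping the outline; the 9.5×27.5 cube at (14, 10.5) misses the remaining region (no effect) — 2 connected regions; the cube at (1.5, 13.5) does not reach this height (z outside [5.5, 10]); Taking the union: only the result so far is present, so the union is just that shape — 2 connected regions. The result has 2 disconnected regions.

2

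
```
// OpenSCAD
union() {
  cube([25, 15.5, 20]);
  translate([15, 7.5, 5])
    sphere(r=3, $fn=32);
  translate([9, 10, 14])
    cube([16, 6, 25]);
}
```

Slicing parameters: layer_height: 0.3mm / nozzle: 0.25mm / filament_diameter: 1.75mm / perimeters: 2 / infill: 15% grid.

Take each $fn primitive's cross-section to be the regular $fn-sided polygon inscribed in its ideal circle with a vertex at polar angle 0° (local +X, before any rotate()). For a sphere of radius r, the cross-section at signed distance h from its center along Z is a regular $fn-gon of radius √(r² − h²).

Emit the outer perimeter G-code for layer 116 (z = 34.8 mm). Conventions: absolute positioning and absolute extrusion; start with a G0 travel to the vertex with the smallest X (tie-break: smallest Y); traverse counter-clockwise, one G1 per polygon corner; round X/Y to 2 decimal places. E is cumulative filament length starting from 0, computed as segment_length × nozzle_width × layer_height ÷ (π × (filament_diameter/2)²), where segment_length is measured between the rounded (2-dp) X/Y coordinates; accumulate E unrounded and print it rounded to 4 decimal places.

At z = 34.8 mm: the cube is absent (z outside [0, 20]); the sphere at (15, 7.5) does not reach this height (|z−center|=29.800 > r=3); the cube at (9, 10) is present — its section is the full 16×6 rectangle; Combining (union): only the 16×6 cube at (9, 10) is present, so the union is just that shape — 1 connected region. The outline is a single polygon with 4 vertices. Extrusion per mm of travel: 0.25 × 0.3 / (π × 0.875²) = 0.031181. Accumulating E over each segment gives final E = 1.3720.

G0 X9.00 Y10.00 Z34.80
G1 X25.00 Y10.00 E0.4989
G1 X25.00 Y16.00 E0.6860
G1 X9.00 Y16.00 E1.1849
G1 X9.00 Y10.00 E1.3720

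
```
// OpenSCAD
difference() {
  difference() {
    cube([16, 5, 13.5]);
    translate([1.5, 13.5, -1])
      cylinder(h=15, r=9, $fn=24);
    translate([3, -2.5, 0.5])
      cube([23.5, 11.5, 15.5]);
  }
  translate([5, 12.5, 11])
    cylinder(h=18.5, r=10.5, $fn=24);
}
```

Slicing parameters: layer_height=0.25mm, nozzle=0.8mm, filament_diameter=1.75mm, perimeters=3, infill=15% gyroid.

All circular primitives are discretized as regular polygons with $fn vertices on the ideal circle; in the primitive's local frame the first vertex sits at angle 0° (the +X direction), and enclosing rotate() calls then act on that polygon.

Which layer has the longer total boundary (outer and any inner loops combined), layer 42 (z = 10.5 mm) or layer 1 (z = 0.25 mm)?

layer 1 (z = 0.25 mm)

Layer 42 (z = 10.5): the cube is present — its section is the full 16×5 rectangle (perimeter 42.00 mm); the r=9 cylinder at (1.5, 13.5) contributes a regular 24-gon of circumradius 9 (perimeter = 2·24·9.000·sin(180°/24) = 56.39 mm); the cube at (3, -2.5) (footprint 23.5×11.5) is included at this height (perimeter 70.00 mm); Taking the first minus the rest: starting from the 16×5 cube, the r=9 cylinder at (1.5, 13.5) partially overlaps it — only the 1.45 mm² overlap (of its 251.57 mm²) is removed, clipping the outline; the 23.5×11.5 cube at (3, -2.5) partially overlaps it — only the 64.75 mm² overlap (of its 270.25 mm²) is removed, clipping the outline — boundary = 15.42 mm; the cylinder at (5, 12.5) is absent (z outside [11, 29.5]); After the difference (first − rest): none of the subtracted shapes is present at this height, so the result so far is unchanged — boundary = 15.42 mm. So its perimeter = 15.42 mm. Layer 1 (z = 0.25): the 16×5 cube contributes its full rectangle (perimeter 42.00 mm); the cylinder at (1.5, 13.5): section is a regular 24-gon, circumradius r=9 (perimeter = 2·24·9.000·sin(180°/24) = 56.39 mm); the cube at (3, -2.5) is not intersected at this z (z outside [0.5, 16]); Taking the first minus the rest: starting from the 16×5 cube, the r=9 cylinder at (1.5, 13.5) partially overlaps it — only the 1.45 mm² overlap (of its 251.57 mm²) is removed, clipping the outline — boundary = 41.77 mm; the cylinder at (5, 12.5) is not intersected at this z (z outside [11, 29.5]); Taking the first minus the rest: none of the subtracted shapes is present at this height, so the result so far is unchanged — boundary = 41.77 mm. So its perimeter = 41.77 mm. Layer 1 is larger (41.77 vs 15.42 mm).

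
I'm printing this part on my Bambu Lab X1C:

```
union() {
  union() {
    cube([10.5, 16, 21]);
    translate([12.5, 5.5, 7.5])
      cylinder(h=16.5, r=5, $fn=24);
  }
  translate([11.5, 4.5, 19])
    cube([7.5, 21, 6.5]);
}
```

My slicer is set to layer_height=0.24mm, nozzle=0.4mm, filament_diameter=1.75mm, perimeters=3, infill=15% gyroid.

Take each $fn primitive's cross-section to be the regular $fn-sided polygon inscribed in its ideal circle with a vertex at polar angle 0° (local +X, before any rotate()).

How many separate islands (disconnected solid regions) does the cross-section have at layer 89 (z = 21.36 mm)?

1

At z = 21.36 mm: the cube does not reach this height (z outside [0, 21]); the r=5 cylinder at (12.5, 5.5) contributes a regular 24-gon of circumradius 5; Combining (union): only the r=5 cylinder at (12.5, 5.5) is present, so the union is just that shape — 1 connected region; the 7.5×21 cube at (11.5, 4.5) contributes its full rectangle; Merging all regions: the regions partially overlap (shared area 30.28 mm²), so overlapping operands fuse into one piece — 1 connected region. Overall, the cross-section is a single solid region. Island count = 1.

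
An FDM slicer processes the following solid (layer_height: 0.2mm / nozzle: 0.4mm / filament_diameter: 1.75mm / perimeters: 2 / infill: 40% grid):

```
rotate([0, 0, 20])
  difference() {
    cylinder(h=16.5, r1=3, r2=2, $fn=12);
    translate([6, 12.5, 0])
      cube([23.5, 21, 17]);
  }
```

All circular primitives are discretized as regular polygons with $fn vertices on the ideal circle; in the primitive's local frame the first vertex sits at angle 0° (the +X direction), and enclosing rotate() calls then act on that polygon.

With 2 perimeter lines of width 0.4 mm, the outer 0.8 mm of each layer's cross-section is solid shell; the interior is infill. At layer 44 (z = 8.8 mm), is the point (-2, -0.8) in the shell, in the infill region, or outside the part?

At z = 8.8 mm: the cone (r1=3→r2=2) has section circumradius 2.467 here — a regular 12-gon; the cube at (6, 12.5) is present — its section is the full 23.5×21 rectangle; Subtracting the remaining from the first: starting from the cone, the 23.5×21 cube at (6, 12.5) misses the remaining region (no effect) — 1 connected region; (whole slice rotated 20° about Z — lengths, areas and connectivity unchanged). Overall, the cross-section is a single solid region. Undo the 20° rotation: the query point maps to (-2.153, -0.068) in the un-rotated model frame. The nearest boundary edge runs (-2.14, -1.23)→(-2.47, 0.00); distance from the point to it = 0.29 mm. The point is inside the cross-section, 0.29 mm from the nearest boundary — within the 0.8 mm shell band (2 × 0.4).

shell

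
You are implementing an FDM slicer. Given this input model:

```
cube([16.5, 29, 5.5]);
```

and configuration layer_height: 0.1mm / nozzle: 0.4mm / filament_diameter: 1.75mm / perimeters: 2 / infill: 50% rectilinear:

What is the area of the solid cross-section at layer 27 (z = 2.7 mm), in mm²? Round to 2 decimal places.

At z = 2.7 mm: the cube (footprint 16.5×29) is included at this height (area 478.50 mm²). Overall, the cross-section is a single solid region. Net area = 478.50 mm².

478.50 mm²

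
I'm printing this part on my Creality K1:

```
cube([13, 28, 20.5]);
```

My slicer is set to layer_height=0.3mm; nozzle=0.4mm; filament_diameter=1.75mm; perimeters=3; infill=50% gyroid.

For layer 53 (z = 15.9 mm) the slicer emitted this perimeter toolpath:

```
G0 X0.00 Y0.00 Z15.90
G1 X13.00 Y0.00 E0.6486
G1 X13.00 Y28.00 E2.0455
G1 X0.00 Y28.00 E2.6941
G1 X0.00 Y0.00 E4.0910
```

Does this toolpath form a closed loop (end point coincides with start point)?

Start point (G0): (0.00, 0.00). End point (last G1): the path returns to the start — closed.

yes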